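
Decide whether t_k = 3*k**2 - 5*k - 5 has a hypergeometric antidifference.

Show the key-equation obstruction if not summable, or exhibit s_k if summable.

Ratio r(k) = (3*k**2 + k - 7)/(3*k**2 - 5*k - 5).
A = 1, B = 1, C = k**2 - 5*k/3 - 5/3.
f must satisfy (1)·f(k+1) − (1)·f(k) = k**2 - 5*k/3 - 5/3.
Degrees (0,0,2) ⇒ d ≤ 3.
Solving with deg f ≤ 3: f(k) = k*(k**2 - 4*k - 2)/3.
Get s_k = R·t_k = k*(k**2 - 4*k - 2) with R(k) = B(k−1)f(k)/C(k) = k*(k**2 - 4*k - 2)/(3*k**2 - 5*k - 5).
Δs = 3*k**2 - 5*k - 5, as required.

Yes. s_k = k*(k**2 - 4*k - 2).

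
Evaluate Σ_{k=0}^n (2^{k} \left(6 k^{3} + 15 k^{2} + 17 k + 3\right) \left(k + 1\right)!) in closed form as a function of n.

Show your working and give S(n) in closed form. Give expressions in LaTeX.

Step 1: r(k) = 2*(6*k**4 + 45*k**3 + 131*k**2 + 171*k + 82)/(6*k**3 + 15*k**2 + 17*k + 3).
Normal form (A,B,C) = (2*k + 4, 1, k**3 + 5*k**2/2 + 17*k/6 + 1/2).
Set up (2*k + 4)·f(k+1) − (1)·f(k) − (k**3 + 5*k**2/2 + 17*k/6 + 1/2) = 0.
Degrees (1,0,3) ⇒ d ≤ 2.
Match coefficients ⇒ f(k) = (3*k**2 - 3*k + 1)/6.
Certificate R = B(k−1)f/C = (3*k**2 - 3*k + 1)/(6*k**3 + 15*k**2 + 17*k + 3) gives s_k = 2**k*(3*k**2 - 3*k + 1)*factorial(k + 1).
Check: Δs_k = 2**k*(6*k**3 + 15*k**2 + 17*k + 3)*factorial(k + 1). ✓
Telescope: S(n) = s_(n+1) − s_(0) = 2**(n + 1)*(3*n**2 + 3*n + 1)*factorial(n + 2) − (1) = 6*2**n*n**4*factorial(n) + 24*2**n*n**3*factorial(n) + 32*2**n*n**2*factorial(n) + 18*2**n*n*factorial(n) + 4*2**n*factorial(n) - 1.

S(n) = 6 \cdot 2^{n} n^{4} n! + 24 \cdot 2^{n} n^{3} n! + 32 \cdot 2^{n} n^{2} n! + 18 \cdot 2^{n} n n! + 4 \cdot 2^{n} n! - 1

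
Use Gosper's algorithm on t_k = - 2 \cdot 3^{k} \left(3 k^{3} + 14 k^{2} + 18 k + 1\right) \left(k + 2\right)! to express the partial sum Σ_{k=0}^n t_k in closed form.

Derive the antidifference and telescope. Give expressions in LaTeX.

S(n) = - 6 \cdot 3^{n} n^{2} \left(n + 3\right)! - 12 \cdot 3^{n} n \left(n + 3\right)! - 4

Compute t_(k+1)/t_k: get 3*(3*k**4 + 32*k**3 + 124*k**2 + 201*k + 108)/(3*k**3 + 14*k**2 + 18*k + 1).
Gosper form: A/B · C(k+1)/C(k) with A=3*k + 9, B=1, C=k**3 + 14*k**2/3 + 6*k + 1/3.
Set up (3*k + 9)·f(k+1) − (1)·f(k) − (k**3 + 14*k**2/3 + 6*k + 1/3) = 0.
Bound: deg f ≤ 2.
Solving with deg f ≤ 2: f(k) = (k - 1)*(k + 1)/3.
Certificate R = B(k−1)f/C = (k - 1)*(k + 1)/(3*k**3 + 14*k**2 + 18*k + 1) gives s_k = -2*3**k*(k - 1)*(k + 1)*factorial(k + 2).
s_(k+1) − s_k = -2*3**k*(3*k**3 + 14*k**2 + 18*k + 1)*factorial(k + 2) = t_k.
Evaluate: s_(n+1) = -6*3**n*n*(n + 2)*factorial(n + 3); subtract s_(0) = 4 ⇒ S(n) = -6*3**n*n**2*factorial(n + 3) - 12*3**n*n*factorial(n + 3) - 4.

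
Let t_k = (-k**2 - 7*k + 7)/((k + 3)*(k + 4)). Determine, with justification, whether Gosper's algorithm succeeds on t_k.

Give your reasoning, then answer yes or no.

The ratio is (k + 3)*(7*k + (k + 1)**2)/((k + 5)*(k**2 + 7*k - 7)).
Take A(k)=k + 3, B(k)=k + 5, C(k)=k**2 + 7*k - 7.
Set up (k + 3)·f(k+1) − (k + 4)·f(k) − (k**2 + 7*k - 7) = 0.
From deg A=1, deg B=1, deg C=2: d=2.
Match coefficients ⇒ f(k) = k*(3*k - 10)/3.
So s_k = (B(k−1)f/C)·t_k = (k*(k + 4)*(3*k - 10)/(3*(k**2 + 7*k - 7)))·t_k = k*(10 - 3*k)/(3*(k + 3)).
Δs = (-k**2 - 7*k + 7)/(k**2 + 7*k + 12), as required.

Yes. s_k = k*(10 - 3*k)/(3*(k + 3)).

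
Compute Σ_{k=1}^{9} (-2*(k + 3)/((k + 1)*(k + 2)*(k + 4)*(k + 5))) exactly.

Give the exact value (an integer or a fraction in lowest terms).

Σ = -36/385

Ratio r(k) = (k + 1)*(k + 4)**2/((k + 3)**2*(k + 6)).
Take A(k)=k + 1, B(k)=k + 6, C(k)=k**2 + 6*k + 9.
Need (k + 1)·f(k+1) − (k + 5)·f(k) = k**2 + 6*k + 9.
d = 4 from the (1,1,2) case.
A polynomial solution: f(k) = k*(k + 2)*(k + 3)*(k + 5)/8.
Then R = B(k−1)f/C = k*(k + 2)*(k + 5)**2/(8*(k + 3)), so s_k = R(k)·t_k = k*(-k - 5)/(4*(k**2 + 5*k + 4)).
Verify: 2*(-k - 3)/(k**4 + 12*k**3 + 49*k**2 + 78*k + 40) matches t_k.
Sum = s_(10) − s_(1); s_(10) = -75/308, s_(1) = -3/20 ⇒ -36/385.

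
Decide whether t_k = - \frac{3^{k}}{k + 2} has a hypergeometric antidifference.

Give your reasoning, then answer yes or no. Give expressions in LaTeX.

The ratio is 3*(k + 2)/(k + 3).
Gosper form: A/B · C(k+1)/C(k) with A=3*k + 6, B=k + 3, C=1.
Key eq: (3*k + 6)·f(k+1) = (k + 2)·f(k) + (1).
Degrees (1,1,0) ⇒ d ≤ -1.
deg f ≤ -1 is impossible — no certificate.

No; the degree bound rules out any f.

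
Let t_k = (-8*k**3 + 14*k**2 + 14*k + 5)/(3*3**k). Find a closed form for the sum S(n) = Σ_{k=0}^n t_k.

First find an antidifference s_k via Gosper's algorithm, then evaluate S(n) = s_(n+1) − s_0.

Step 1: r(k) = (8*k**3 + 10*k**2 - 18*k - 25)/(3*(8*k**3 - 14*k**2 - 14*k - 5)).
Factor: A=1/3; B=1; C=k**3 - 7*k**2/4 - 7*k/4 - 5/8.
Solve (1/3)·f(k+1) − (1)·f(k) = k**3 - 7*k**2/4 - 7*k/4 - 5/8.
d = 3 from the (0,0,3) case.
Solving with deg f ≤ 3: f(k) = -3*(4*k**3 - k**2 - 2*k - 2)/8.
R(k) = B(k−1)·f(k)/C(k) = -3*(4*k**3 - k**2 - 2*k - 2)/(8*k**3 - 14*k**2 - 14*k - 5); s_k = R·t_k = (4*k**3 - k**2 - 2*k - 2)/3**k.
Verify: (-8*k**3 + 14*k**2 + 14*k + 5)/(3*3**k) matches t_k.
s_(n+1) = 3**(-n - 1)*(4*n**3 + 11*n**2 + 8*n - 1) and s_(0) = -2, so S(n) = (6*3**n + 4*n**3 + 11*n**2 + 8*n - 1)/(3*3**n).

S(n) = (6*3**n + 4*n**3 + 11*n**2 + 8*n - 1)/(3*3**n)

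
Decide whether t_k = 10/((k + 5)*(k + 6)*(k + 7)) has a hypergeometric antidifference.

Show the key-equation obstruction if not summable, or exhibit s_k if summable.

Yes. s_k = k*(k + 11)/(6*(k + 5)*(k + 6)).

Compute t_(k+1)/t_k: get (k + 5)/(k + 8).
So A=k + 5 and B=k + 8, with C=1.
Key eq: (k + 5)·f(k+1) = (k + 7)·f(k) + (1).
Degrees (1,1,0) ⇒ d ≤ 2.
Coefficient equations give f(k) = k*(k + 11)/60.
Then R = B(k−1)f/C = k*(k + 7)*(k + 11)/60, so s_k = R(k)·t_k = k*(k + 11)/(6*(k + 5)*(k + 6)).
Δs = 10/(k**3 + 18*k**2 + 107*k + 210), as required.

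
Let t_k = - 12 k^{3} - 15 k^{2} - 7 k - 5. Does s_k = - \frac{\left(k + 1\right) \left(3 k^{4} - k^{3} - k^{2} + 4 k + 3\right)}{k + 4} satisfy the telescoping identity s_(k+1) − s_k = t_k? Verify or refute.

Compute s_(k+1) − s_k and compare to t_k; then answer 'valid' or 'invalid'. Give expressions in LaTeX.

s_(k+1) = -(k + 2)*(4*k + 3*(k + 1)**4 - (k + 1)**3 - (k + 1)**2 + 7)/(k + 5)
s_(k+1) − s_k = (-12*k**5 - 96*k**4 - 190*k**3 - 164*k**2 - 98*k - 49)/(k**2 + 9*k + 20)
(s_(k+1) − s_k) − t_k = 3*(9*k**4 + 64*k**3 + 68*k**2 + 29*k + 17)/(k**2 + 9*k + 20)

Invalid: residual \frac{3 \left(9 k^{4} + 64 k^{3} + 68 k^{2} + 29 k + 17\right)}{k^{2} + 9 k + 20} ≠ 0.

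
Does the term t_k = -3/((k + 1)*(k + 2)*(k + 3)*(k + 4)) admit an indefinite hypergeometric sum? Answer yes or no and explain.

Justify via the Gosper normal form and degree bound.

Yes. s_k = k*(-k**2 - 6*k - 11)/(6*(k + 1)*(k + 2)*(k + 3)).

r(k) = (k + 1)/(k + 5) after simplifying.
So A=k + 1 and B=k + 5, with C=1.
Set up (k + 1)·f(k+1) − (k + 4)·f(k) − (1) = 0.
Degrees (1,1,0) ⇒ d ≤ 3.
Solving with deg f ≤ 3: f(k) = k*(k**2 + 6*k + 11)/18.
Certificate R = B(k−1)f/C = k*(k + 4)*(k**2 + 6*k + 11)/18 gives s_k = k*(-k**2 - 6*k - 11)/(6*(k + 1)*(k + 2)*(k + 3)).
Verify: -3/(k**4 + 10*k**3 + 35*k**2 + 50*k + 24) matches t_k.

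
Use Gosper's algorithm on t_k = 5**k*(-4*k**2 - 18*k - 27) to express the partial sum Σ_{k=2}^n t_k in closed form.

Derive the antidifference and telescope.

S(n) = -5*5**n*n**2 - 20*5**n*n - 30*5**n + 275

Step 1: r(k) = 5*(4*k**2 + 26*k + 49)/(4*k**2 + 18*k + 27).
A = 5, B = 1, C = k**2 + 9*k/2 + 27/4.
Set up (5)·f(k+1) − (1)·f(k) − (k**2 + 9*k/2 + 27/4) = 0.
deg f ≤ 2 (via 0,0,2).
Solve for f: f(k) = (k**2 + 2*k + 3)/4 (degree 2 ≤ 2).
R(k) = B(k−1)·f(k)/C(k) = (k**2 + 2*k + 3)/(4*k**2 + 18*k + 27); s_k = R·t_k = 5**k*(-k**2 - 2*k - 3).
Δs = 5**k*(-4*k**2 - 18*k - 27), as required.
s_(n+1) = 5**(n + 1)*(-n**2 - 4*n - 6) and s_(2) = -275, so S(n) = -5*5**n*n**2 - 20*5**n*n - 30*5**n + 275.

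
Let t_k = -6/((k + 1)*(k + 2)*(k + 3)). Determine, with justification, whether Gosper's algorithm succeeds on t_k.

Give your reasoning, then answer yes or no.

Yes. s_k = 3*k*(-k - 3)/(2*(k + 1)*(k + 2)).

Ratio r(k) = (k + 1)/(k + 4).
Take A(k)=k + 1, B(k)=k + 4, C(k)=1.
Set up (k + 1)·f(k+1) − (k + 3)·f(k) − (1) = 0.
d = 2 from the (1,1,0) case.
Solve for f: f(k) = k*(k + 3)/4 (degree 2 ≤ 2).
So s_k = (B(k−1)f/C)·t_k = (k*(k + 3)**2/4)·t_k = 3*k*(-k - 3)/(2*(k + 1)*(k + 2)).
s_(k+1) − s_k = -6/(k**3 + 6*k**2 + 11*k + 6) = t_k.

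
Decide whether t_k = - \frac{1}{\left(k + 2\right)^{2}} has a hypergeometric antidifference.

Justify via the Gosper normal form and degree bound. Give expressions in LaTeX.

No — the linear system for f has no solution.

Step 1: r(k) = (k + 2)**2/(k + 3)**2.
Factor: A=k**2 + 4*k + 4; B=k**2 + 6*k + 9; C=1.
Set up (k**2 + 4*k + 4)·f(k+1) − (k**2 + 4*k + 4)·f(k) − (1) = 0.
deg f ≤ 0 (via 2,2,0).
Put f(k) = c0: A·f(k+1) − B(k−1)·f(k) − C = -1; need -1 = 0 — inconsistent ⇒ no f, not summable.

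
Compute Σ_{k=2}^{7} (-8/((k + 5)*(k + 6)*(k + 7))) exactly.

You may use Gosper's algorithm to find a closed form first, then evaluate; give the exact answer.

Σ = -9/182

Step 1: r(k) = (k + 5)/(k + 8).
A = k + 5, B = k + 8, C = 1.
Set up (k + 5)·f(k+1) − (k + 7)·f(k) − (1) = 0.
deg f ≤ 2 (via 1,1,0).
Solve for f: f(k) = k*(k + 11)/60 (degree 2 ≤ 2).
R(k) = B(k−1)·f(k)/C(k) = k*(k + 7)*(k + 11)/60; s_k = R·t_k = 2*k*(-k - 11)/(15*(k + 5)*(k + 6)).
s_(k+1) − s_k = -8/(k**3 + 18*k**2 + 107*k + 210) = t_k.
Telescoping: Σ = s_(8) − s_(2) = -152/1365 − (-13/210) = -9/182.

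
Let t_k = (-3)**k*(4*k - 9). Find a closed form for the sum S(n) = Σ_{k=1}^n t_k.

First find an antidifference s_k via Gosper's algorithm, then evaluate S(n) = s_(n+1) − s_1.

S(n) = 3*(-3)**n*n - 6*(-3)**n + 6

Step 1: r(k) = 3*(5 - 4*k)/(4*k - 9).
Gosper form: A/B · C(k+1)/C(k) with A=-3, B=1, C=k - 9/4.
Solve (-3)·f(k+1) − (1)·f(k) = k - 9/4.
deg f ≤ 1 (via 0,0,1).
A polynomial solution: f(k) = -(k - 3)/4.
So s_k = (B(k−1)f/C)·t_k = (-(k - 3)/(4*k - 9))·t_k = (-3)**k*(3 - k).
Check: Δs_k = (-3)**k*(4*k - 9). ✓
Σ_(k=1)^n t_k = s_(n+1) − s_(1) = ((-3)**(n + 1)*(2 - n)) − (-6), i.e. 3*(-3)**n*n - 6*(-3)**n + 6.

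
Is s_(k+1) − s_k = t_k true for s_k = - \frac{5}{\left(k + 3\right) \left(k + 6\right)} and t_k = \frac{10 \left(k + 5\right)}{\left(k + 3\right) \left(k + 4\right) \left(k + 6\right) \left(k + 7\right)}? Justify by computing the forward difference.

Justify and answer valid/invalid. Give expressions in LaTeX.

s_(k+1) = -5/((k + 4)*(k + 7))
s_(k+1) − s_k = 10*(k + 5)/(k**4 + 20*k**3 + 145*k**2 + 450*k + 504)
(s_(k+1) − s_k) − t_k = 0

valid (s_(k+1) − s_k reduces to t_k)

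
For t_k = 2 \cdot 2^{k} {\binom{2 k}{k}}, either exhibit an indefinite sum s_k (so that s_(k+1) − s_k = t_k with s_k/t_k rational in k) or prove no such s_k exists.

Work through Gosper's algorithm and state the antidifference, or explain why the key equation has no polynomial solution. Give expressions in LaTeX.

none (Gosper's algorithm certifies no s_k)

The ratio is 4*(2*k + 1)/(k + 1).
Factor: A=8*k + 4; B=k + 1; C=1.
Solve (8*k + 4)·f(k+1) − (k)·f(k) = 1.
Bound: deg f ≤ -1.
deg f ≤ -1 is impossible — no certificate.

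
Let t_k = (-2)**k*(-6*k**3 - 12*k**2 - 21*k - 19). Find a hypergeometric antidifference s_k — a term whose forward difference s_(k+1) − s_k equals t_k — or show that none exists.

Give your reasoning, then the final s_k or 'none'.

Step 1: r(k) = 2*(-6*k**3 - 30*k**2 - 63*k - 58)/(6*k**3 + 12*k**2 + 21*k + 19).
A = -2, B = 1, C = k**3 + 2*k**2 + 7*k/2 + 19/6.
Key eq: (-2)·f(k+1) = (1)·f(k) + (k**3 + 2*k**2 + 7*k/2 + 19/6).
Degrees (0,0,3) ⇒ d ≤ 3.
Coefficient equations give f(k) = -(2*k**3 + 3*k + 3)/6.
R(k) = B(k−1)·f(k)/C(k) = -(2*k**3 + 3*k + 3)/(6*k**3 + 12*k**2 + 21*k + 19); s_k = R·t_k = (-2)**k*(2*k**3 + 3*k + 3).
s_(k+1) − s_k = (-2)**k*(-6*k**3 - 12*k**2 - 21*k - 19) = t_k.

s_k = (-2)**k*(2*k**3 + 3*k + 3)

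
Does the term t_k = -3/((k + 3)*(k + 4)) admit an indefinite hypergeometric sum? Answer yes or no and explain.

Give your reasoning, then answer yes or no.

Step 1: r(k) = (k + 3)/(k + 5).
Factor: A=k + 3; B=k + 5; C=1.
Key eq: (k + 3)·f(k+1) = (k + 4)·f(k) + (1).
Bound: deg f ≤ 1.
Coefficient equations give f(k) = k/3.
Then R = B(k−1)f/C = k*(k + 4)/3, so s_k = R(k)·t_k = -k/(k + 3).
Δs = -3/(k**2 + 7*k + 12), as required.

Yes. s_k = -k/(k + 3).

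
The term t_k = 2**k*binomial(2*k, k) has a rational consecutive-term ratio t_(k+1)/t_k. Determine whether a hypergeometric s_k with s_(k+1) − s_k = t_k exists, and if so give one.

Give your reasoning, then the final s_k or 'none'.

Compute t_(k+1)/t_k: get 4*(2*k + 1)/(k + 1).
Take A(k)=8*k + 4, B(k)=k + 1, C(k)=1.
Need (8*k + 4)·f(k+1) − (k)·f(k) = 1.
deg f ≤ -1 (via 1,1,0).
Bound -1 < 0, so the key equation has no polynomial solution.

no hypergeometric antidifference exists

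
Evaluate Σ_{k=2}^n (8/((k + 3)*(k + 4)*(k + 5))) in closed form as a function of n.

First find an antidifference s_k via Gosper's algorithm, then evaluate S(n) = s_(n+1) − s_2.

t_(k+1)/t_k = (k + 3)/(k + 6).
Factor: A=k + 3; B=k + 6; C=1.
Need (k + 3)·f(k+1) − (k + 5)·f(k) = 1.
d = 2 from the (1,1,0) case.
Solving with deg f ≤ 2: f(k) = k*(k + 7)/24.
Get s_k = R·t_k = k*(k + 7)/(3*(k + 3)*(k + 4)) with R(k) = B(k−1)f(k)/C(k) = k*(k + 5)*(k + 7)/24.
Δs = 8/(k**3 + 12*k**2 + 47*k + 60), as required.
Telescope: S(n) = s_(n+1) − s_(2) = (n**2 + 9*n + 8)/(3*(n**2 + 9*n + 20)) − (1/5) = 2*(n**2 + 9*n - 10)/(15*(n**2 + 9*n + 20)).

S(n) = 2*(n**2 + 9*n - 10)/(15*(n**2 + 9*n + 20))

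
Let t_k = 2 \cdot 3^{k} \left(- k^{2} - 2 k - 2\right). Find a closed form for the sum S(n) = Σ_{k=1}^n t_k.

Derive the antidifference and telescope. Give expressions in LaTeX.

S(n) = - 3 \cdot 3^{n} n^{2} - 3 \cdot 3^{n} n - 6 \cdot 3^{n} + 6

The ratio is 3*(k**2 + 4*k + 5)/(k**2 + 2*k + 2).
A = 3, B = 1, C = k**2 + 2*k + 2.
Key eq: (3)·f(k+1) = (1)·f(k) + (k**2 + 2*k + 2).
Degrees (0,0,2) ⇒ d ≤ 2.
Solve for f: f(k) = (k**2 - k + 2)/2 (degree 2 ≤ 2).
R(k) = B(k−1)·f(k)/C(k) = (k**2 - k + 2)/(2*(k**2 + 2*k + 2)); s_k = R·t_k = 3**k*(-k**2 + k - 2).
Verify: 2*3**k*(-k**2 - 2*k - 2) matches t_k.
Σ_(k=1)^n t_k = s_(n+1) − s_(1) = (3**(n + 1)*(-n**2 - n - 2)) − (-6), i.e. -3*3**n*n**2 - 3*3**n*n - 6*3**n + 6.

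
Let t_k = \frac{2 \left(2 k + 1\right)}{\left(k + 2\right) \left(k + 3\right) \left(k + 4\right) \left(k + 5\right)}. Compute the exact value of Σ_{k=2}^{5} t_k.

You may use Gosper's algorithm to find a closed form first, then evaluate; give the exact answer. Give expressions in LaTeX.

Σ = 11/360

Compute t_(k+1)/t_k: get (k + 2)*(2*k + 3)/((k + 6)*(2*k + 1)).
Gosper form: A/B · C(k+1)/C(k) with A=k + 2, B=k + 6, C=k + 1/2.
Need (k + 2)·f(k+1) − (k + 5)·f(k) = k + 1/2.
From deg A=1, deg B=1, deg C=1: d=3.
Solve for f: f(k) = k*(k**2 + 9*k + 2)/48 (degree 3 ≤ 3).
Certificate R = B(k−1)f/C = k*(k + 5)*(k**2 + 9*k + 2)/(24*(2*k + 1)) gives s_k = k*(k**2 + 9*k + 2)/(12*(k + 2)*(k + 3)*(k + 4)).
s_(k+1) − s_k = 2*(2*k + 1)/(k**4 + 14*k**3 + 71*k**2 + 154*k + 120) = t_k.
Sum = s_(6) − s_(2); s_(6) = 23/360, s_(2) = 1/30 ⇒ 11/360.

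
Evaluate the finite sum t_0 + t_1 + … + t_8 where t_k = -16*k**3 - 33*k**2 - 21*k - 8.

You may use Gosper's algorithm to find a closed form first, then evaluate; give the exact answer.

Σ = -28296

The ratio is (16*k**3 + 81*k**2 + 135*k + 78)/(16*k**3 + 33*k**2 + 21*k + 8).
So A=1 and B=1, with C=k**3 + 33*k**2/16 + 21*k/16 + 1/2.
f must satisfy (1)·f(k+1) − (1)·f(k) = k**3 + 33*k**2/16 + 21*k/16 + 1/2.
Degrees (0,0,3) ⇒ d ≤ 4.
A polynomial solution: f(k) = k*(4*k**3 + 3*k**2 - 2*k + 3)/16.
So s_k = (B(k−1)f/C)·t_k = (k*(4*k**3 + 3*k**2 - 2*k + 3)/(16*k**3 + 33*k**2 + 21*k + 8))·t_k = k*(-4*k**3 - 3*k**2 + 2*k - 3).
Verify: -16*k**3 - 33*k**2 - 21*k - 8 matches t_k.
Telescoping: Σ = s_(9) − s_(0) = -28296 − (0) = -28296.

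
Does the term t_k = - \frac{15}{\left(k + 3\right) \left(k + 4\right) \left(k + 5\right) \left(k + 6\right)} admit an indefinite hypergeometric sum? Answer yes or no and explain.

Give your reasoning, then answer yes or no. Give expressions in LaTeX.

Step 1: r(k) = (k + 3)/(k + 7).
A = k + 3, B = k + 7, C = 1.
Set up (k + 3)·f(k+1) − (k + 6)·f(k) − (1) = 0.
deg f ≤ 3 (via 1,1,0).
Match coefficients ⇒ f(k) = k*(k**2 + 12*k + 47)/180.
Certificate R = B(k−1)f/C = k*(k + 6)*(k**2 + 12*k + 47)/180 gives s_k = k*(-k**2 - 12*k - 47)/(12*(k + 3)*(k + 4)*(k + 5)).
Δs = -15/(k**4 + 18*k**3 + 119*k**2 + 342*k + 360), as required.

Yes. s_k = \frac{k \left(- k^{2} - 12 k - 47\right)}{12 \left(k + 3\right) \left(k + 4\right) \left(k + 5\right)}.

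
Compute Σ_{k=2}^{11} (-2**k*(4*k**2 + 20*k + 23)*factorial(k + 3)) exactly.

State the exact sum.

Σ = -133905855283197600

The ratio is 2*(4*k**3 + 44*k**2 + 159*k + 188)/(4*k**2 + 20*k + 23).
Take A(k)=2*k + 8, B(k)=1, C(k)=k**2 + 5*k + 23/4.
Set up (2*k + 8)·f(k+1) − (1)·f(k) − (k**2 + 5*k + 23/4) = 0.
From deg A=1, deg B=0, deg C=2: d=1.
Solving with deg f ≤ 1: f(k) = (2*k + 1)/4.
Certificate R = B(k−1)f/C = (2*k + 1)/(4*k**2 + 20*k + 23) gives s_k = -2**k*(2*k + 1)*factorial(k + 3).
Δs = -2**k*(4*k**2 + 20*k + 23)*factorial(k + 3), as required.
Σ_(k=2)^(11) t_k = s_(12) − s_(2) = -133905855283200000 − (-2400) = -133905855283197600.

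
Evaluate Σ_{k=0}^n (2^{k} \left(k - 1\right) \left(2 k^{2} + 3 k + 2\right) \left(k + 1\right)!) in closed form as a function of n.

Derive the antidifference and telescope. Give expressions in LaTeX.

S(n) = 2 \cdot 2^{n} n^{2} \left(n + 2\right)! - 2 \cdot 2^{n} n \left(n + 2\right)! - 2

r(k) = 2*k*(2*k**3 + 11*k**2 + 21*k + 14)/(2*k**3 + k**2 - k - 2) after simplifying.
Take A(k)=2*k + 4, B(k)=1, C(k)=k**3 + k**2/2 - k/2 - 1.
Need (2*k + 4)·f(k+1) − (1)·f(k) = k**3 + k**2/2 - k/2 - 1.
d = 2 from the (1,0,3) case.
A polynomial solution: f(k) = (k - 2)*(k - 1)/2.
R(k) = B(k−1)·f(k)/C(k) = (k - 2)/(2*k**2 + 3*k + 2); s_k = R·t_k = 2**k*(k - 2)*(k - 1)*factorial(k + 1).
Check: Δs_k = 2**k*(k - 1)*(2*k**2 + 3*k + 2)*factorial(k + 1). ✓
Evaluate: s_(n+1) = 2**(n + 1)*n*(n - 1)*factorial(n + 2); subtract s_(0) = 2 ⇒ S(n) = 2*2**n*n**2*factorial(n + 2) - 2*2**n*n*factorial(n + 2) - 2.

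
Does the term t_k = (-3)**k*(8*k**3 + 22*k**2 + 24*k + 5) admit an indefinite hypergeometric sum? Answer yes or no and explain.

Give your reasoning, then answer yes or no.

Yes. s_k = (-3)**k*(-2*k**3 - k**2 + 1).

The ratio is 3*(-8*k**3 - 46*k**2 - 92*k - 59)/(8*k**3 + 22*k**2 + 24*k + 5).
Take A(k)=-3, B(k)=1, C(k)=k**3 + 11*k**2/4 + 3*k + 5/8.
Key eq: (-3)·f(k+1) = (1)·f(k) + (k**3 + 11*k**2/4 + 3*k + 5/8).
d = 3 from the (0,0,3) case.
A polynomial solution: f(k) = -(2*k**3 + k**2 - 1)/8.
So s_k = (B(k−1)f/C)·t_k = (-(2*k**3 + k**2 - 1)/(8*k**3 + 22*k**2 + 24*k + 5))·t_k = (-3)**k*(-2*k**3 - k**2 + 1).
Check: Δs_k = (-3)**k*(8*k**3 + 22*k**2 + 24*k + 5). ✓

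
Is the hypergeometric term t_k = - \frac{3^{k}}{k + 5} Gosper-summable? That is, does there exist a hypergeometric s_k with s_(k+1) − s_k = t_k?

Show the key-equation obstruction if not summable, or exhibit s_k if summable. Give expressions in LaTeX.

Ratio r(k) = 3*(k + 5)/(k + 6).
Gosper form: A/B · C(k+1)/C(k) with A=3*k + 15, B=k + 6, C=1.
Need (3*k + 15)·f(k+1) − (k + 5)·f(k) = 1.
From deg A=1, deg B=1, deg C=0: d=-1.
d = -1 < 0 ⇒ no nonzero polynomial f; not summable.

No; the degree bound rules out any f.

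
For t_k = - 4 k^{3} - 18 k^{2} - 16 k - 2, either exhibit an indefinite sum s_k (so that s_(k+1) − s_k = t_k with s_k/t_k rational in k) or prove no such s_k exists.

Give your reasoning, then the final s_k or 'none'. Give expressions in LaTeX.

Ratio r(k) = (2*k**3 + 15*k**2 + 32*k + 20)/(2*k**3 + 9*k**2 + 8*k + 1).
So A=1 and B=1, with C=k**3 + 9*k**2/2 + 4*k + 1/2.
Need (1)·f(k+1) − (1)·f(k) = k**3 + 9*k**2/2 + 4*k + 1/2.
From deg A=0, deg B=0, deg C=3: d=4.
Solving with deg f ≤ 4: f(k) = k*(k + 1)*(k**2 + 3*k - 3)/4.
Get s_k = R·t_k = k*(-k**3 - 4*k**2 + 3) with R(k) = B(k−1)f(k)/C(k) = k*(k**2 + 3*k - 3)/(2*(2*k**2 + 7*k + 1)).
Δs = -4*k**3 - 18*k**2 - 16*k - 2, as required.

s_k = k \left(- k^{3} - 4 k^{2} + 3\right)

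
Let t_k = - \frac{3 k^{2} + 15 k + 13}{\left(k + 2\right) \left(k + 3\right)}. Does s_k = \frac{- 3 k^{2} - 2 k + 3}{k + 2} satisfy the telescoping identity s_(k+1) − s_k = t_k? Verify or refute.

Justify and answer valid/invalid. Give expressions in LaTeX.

s_(k+1) = (-2*k - 3*(k + 1)**2 + 1)/(k + 3)
s_(k+1) − s_k = (-3*k**2 - 15*k - 13)/(k**2 + 5*k + 6)
(s_(k+1) − s_k) − t_k = 0

valid (s_(k+1) − s_k reduces to t_k)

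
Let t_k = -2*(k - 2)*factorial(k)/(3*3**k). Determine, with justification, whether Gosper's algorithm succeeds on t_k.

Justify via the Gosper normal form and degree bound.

Step 1: r(k) = (k**2 - 1)/(3*(k - 2)).
A = k/3 + 1/3, B = 1, C = k - 2.
Key eq: (k/3 + 1/3)·f(k+1) = (1)·f(k) + (k - 2).
d = 0 from the (1,0,1) case.
Match coefficients ⇒ f(k) = 3.
Then R = B(k−1)f/C = 3/(k - 2), so s_k = R(k)·t_k = -2*factorial(k)/3**k.
s_(k+1) − s_k = -2*(k - 2)*factorial(k)/(3*3**k) = t_k.

Yes. s_k = -2*factorial(k)/3**k.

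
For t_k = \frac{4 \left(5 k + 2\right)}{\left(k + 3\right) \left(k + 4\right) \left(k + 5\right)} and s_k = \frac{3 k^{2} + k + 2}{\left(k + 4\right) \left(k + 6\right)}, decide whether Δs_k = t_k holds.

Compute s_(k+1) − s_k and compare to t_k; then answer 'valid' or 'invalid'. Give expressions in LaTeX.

s_(k+1) = (k + 3*(k + 1)**2 + 3)/((k + 5)*(k + 7))
s_(k+1) − s_k = (29*k**2 + 169*k + 74)/(k**4 + 22*k**3 + 179*k**2 + 638*k + 840)
(s_(k+1) − s_k) − t_k = 3*(3*k**3 - 4*k**2 - 121*k - 38)/(k**5 + 25*k**4 + 245*k**3 + 1175*k**2 + 2754*k + 2520)

Invalid: residual \frac{3 \left(3 k^{3} - 4 k^{2} - 121 k - 38\right)}{k^{5} + 25 k^{4} + 245 k^{3} + 1175 k^{2} + 2754 k + 2520} ≠ 0.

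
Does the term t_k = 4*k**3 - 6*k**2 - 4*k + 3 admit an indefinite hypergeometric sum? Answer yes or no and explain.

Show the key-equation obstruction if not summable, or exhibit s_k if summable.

Yes. s_k = k*(k**3 - 4*k**2 + 2*k + 4).

r(k) = (4*k**3 + 6*k**2 - 4*k - 3)/(4*k**3 - 6*k**2 - 4*k + 3) after simplifying.
Factor: A=1; B=1; C=k**3 - 3*k**2/2 - k + 3/4.
f must satisfy (1)·f(k+1) − (1)·f(k) = k**3 - 3*k**2/2 - k + 3/4.
Degrees (0,0,3) ⇒ d ≤ 4.
Coefficient equations give f(k) = k*(k - 2)*(k**2 - 2*k - 2)/4.
R(k) = B(k−1)·f(k)/C(k) = k*(k - 2)*(k**2 - 2*k - 2)/((2*k - 1)*(2*k**2 - 2*k - 3)); s_k = R·t_k = k*(k**3 - 4*k**2 + 2*k + 4).
s_(k+1) − s_k = 4*k**3 - 6*k**2 - 4*k + 3 = t_k.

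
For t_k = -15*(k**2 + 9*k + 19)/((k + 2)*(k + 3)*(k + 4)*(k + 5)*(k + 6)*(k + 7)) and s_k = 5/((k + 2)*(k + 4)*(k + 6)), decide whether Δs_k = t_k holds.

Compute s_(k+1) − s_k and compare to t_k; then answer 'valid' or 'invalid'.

s_(k+1) = 5/((k + 3)*(k + 5)*(k + 7))
s_(k+1) − s_k = 5/((k + 3)*(k + 5)*(k + 7)) - 5/((k + 2)*(k + 4)*(k + 6))
(s_(k+1) − s_k) − t_k = 0

valid; difference matches t_k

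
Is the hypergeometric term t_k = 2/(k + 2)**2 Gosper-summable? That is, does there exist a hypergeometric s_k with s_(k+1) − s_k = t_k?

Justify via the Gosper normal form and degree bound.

No; the coefficient equations for f are inconsistent.

Ratio r(k) = (k + 2)**2/(k + 3)**2.
Normal form (A,B,C) = (k**2 + 4*k + 4, k**2 + 6*k + 9, 1).
Key eq: (k**2 + 4*k + 4)·f(k+1) = (k**2 + 4*k + 4)·f(k) + (1).
Bound: deg f ≤ 0.
Write f(k) = c0. Then LHS − RHS = -1, requiring -1 = 0: contradictory. No certificate.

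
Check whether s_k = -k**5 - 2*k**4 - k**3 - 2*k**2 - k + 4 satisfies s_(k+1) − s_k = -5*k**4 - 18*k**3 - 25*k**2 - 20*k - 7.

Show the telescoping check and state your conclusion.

Valid — Δs_k = t_k.

s_(k+1) = -k**5 - 7*k**4 - 19*k**3 - 27*k**2 - 21*k - 3
s_(k+1) − s_k = -5*k**4 - 18*k**3 - 25*k**2 - 20*k - 7
(s_(k+1) − s_k) − t_k = 0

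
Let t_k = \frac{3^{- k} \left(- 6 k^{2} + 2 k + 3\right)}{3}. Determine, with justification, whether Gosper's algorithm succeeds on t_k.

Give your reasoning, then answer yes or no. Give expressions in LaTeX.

Yes. s_k = 3^{- k} \left(3 k^{2} + 2 k + 1\right).

Compute t_(k+1)/t_k: get (6*k**2 + 10*k + 1)/(3*(6*k**2 - 2*k - 3)).
Take A(k)=1/3, B(k)=1, C(k)=k**2 - k/3 - 1/2.
Key eq: (1/3)·f(k+1) = (1)·f(k) + (k**2 - k/3 - 1/2).
Degrees (0,0,2) ⇒ d ≤ 2.
Match coefficients ⇒ f(k) = -(3*k**2 + 2*k + 1)/2.
So s_k = (B(k−1)f/C)·t_k = (-3*(3*k**2 + 2*k + 1)/(6*k**2 - 2*k - 3))·t_k = (3*k**2 + 2*k + 1)/3**k.
Δs = (-6*k**2 + 2*k + 3)/(3*3**k), as required.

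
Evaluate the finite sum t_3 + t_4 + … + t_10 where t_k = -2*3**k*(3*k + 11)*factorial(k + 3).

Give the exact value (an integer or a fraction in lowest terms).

Σ = -30886745502373920

Compute t_(k+1)/t_k: get 3*(k + 4)*(3*k + 14)/(3*k + 11).
Gosper form: A/B · C(k+1)/C(k) with A=3*k + 12, B=1, C=k + 11/3.
Set up (3*k + 12)·f(k+1) − (1)·f(k) − (k + 11/3) = 0.
deg f ≤ 0 (via 1,0,1).
Solve for f: f(k) = 1/3 (degree 0 ≤ 0).
Get s_k = R·t_k = -2*3**k*factorial(k + 3) with R(k) = B(k−1)f(k)/C(k) = 1/(3*k + 11).
Δs = -2*3**k*(3*k + 11)*factorial(k + 3), as required.
Σ_(k=3)^(10) t_k = s_(11) − s_(3) = -30886745502412800 − (-38880) = -30886745502373920.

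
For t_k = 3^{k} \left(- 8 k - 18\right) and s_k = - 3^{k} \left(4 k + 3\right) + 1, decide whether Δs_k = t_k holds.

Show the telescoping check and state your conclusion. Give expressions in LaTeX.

s_(k+1) = -3*3**k*(4*k + 7) + 1
s_(k+1) − s_k = 3**k*(-8*k - 18)
(s_(k+1) − s_k) − t_k = 0

valid (s_(k+1) − s_k reduces to t_k)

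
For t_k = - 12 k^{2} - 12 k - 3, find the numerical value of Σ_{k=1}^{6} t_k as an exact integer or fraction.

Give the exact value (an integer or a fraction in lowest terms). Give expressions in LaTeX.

Σ = -1362

Step 1: r(k) = (4*k**2 + 12*k + 9)/(4*k**2 + 4*k + 1).
Gosper form: A/B · C(k+1)/C(k) with A=1, B=1, C=k**2 + k + 1/4.
Need (1)·f(k+1) − (1)·f(k) = k**2 + k + 1/4.
deg f ≤ 3 (via 0,0,2).
Solve for f: f(k) = k*(2*k - 1)*(2*k + 1)/12 (degree 3 ≤ 3).
So s_k = (B(k−1)f/C)·t_k = (k*(2*k - 1)/(3*(2*k + 1)))·t_k = -4*k**3 + k.
Check: Δs_k = -12*k**2 - 12*k - 3. ✓
Σ_(k=1)^(6) t_k = s_(7) − s_(1) = -1365 − (-3) = -1362.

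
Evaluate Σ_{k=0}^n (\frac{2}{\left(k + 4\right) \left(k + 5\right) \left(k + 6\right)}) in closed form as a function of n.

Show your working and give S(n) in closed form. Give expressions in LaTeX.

Step 1: r(k) = (k + 4)/(k + 7).
So A=k + 4 and B=k + 7, with C=1.
Need (k + 4)·f(k+1) − (k + 6)·f(k) = 1.
d = 2 from the (1,1,0) case.
Coefficient equations give f(k) = k*(k + 9)/40.
Then R = B(k−1)f/C = k*(k + 6)*(k + 9)/40, so s_k = R(k)·t_k = k*(k + 9)/(20*(k + 4)*(k + 5)).
s_(k+1) − s_k = 2/(k**3 + 15*k**2 + 74*k + 120) = t_k.
Σ_(k=0)^n t_k = s_(n+1) − s_(0) = ((n**2 + 11*n + 10)/(20*(n**2 + 11*n + 30))) − (0), i.e. (n**2 + 11*n + 10)/(20*(n**2 + 11*n + 30)).

S(n) = \frac{n^{2} + 11 n + 10}{20 \left(n^{2} + 11 n + 30\right)}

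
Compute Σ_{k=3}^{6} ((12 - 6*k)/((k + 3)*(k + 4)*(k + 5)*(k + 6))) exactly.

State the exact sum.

Σ = -2/231

Step 1: r(k) = (k - 1)*(k + 3)/((k - 2)*(k + 7)).
Take A(k)=k + 3, B(k)=k + 7, C(k)=k - 2.
f must satisfy (k + 3)·f(k+1) − (k + 6)·f(k) = k - 2.
deg f ≤ 3 (via 1,1,1).
Coefficient equations give f(k) = -k*(k**2 + 12*k + 227)/360.
Then R = B(k−1)f/C = -k*(k + 6)*(k**2 + 12*k + 227)/(360*(k - 2)), so s_k = R(k)·t_k = k*(k**2 + 12*k + 227)/(60*(k + 3)*(k + 4)*(k + 5)).
Check: Δs_k = 6*(2 - k)/(k**4 + 18*k**3 + 119*k**2 + 342*k + 360). ✓
Sum = s_(7) − s_(3); s_(7) = 7/220, s_(3) = 17/420 ⇒ -2/231.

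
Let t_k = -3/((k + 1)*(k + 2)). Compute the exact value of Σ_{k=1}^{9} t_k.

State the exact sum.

Step 1: r(k) = (k + 1)/(k + 3).
So A=k + 1 and B=k + 3, with C=1.
Key eq: (k + 1)·f(k+1) = (k + 2)·f(k) + (1).
From deg A=1, deg B=1, deg C=0: d=1.
Solving with deg f ≤ 1: f(k) = k.
So s_k = (B(k−1)f/C)·t_k = (k*(k + 2))·t_k = -3*k/(k + 1).
Verify: -3/(k**2 + 3*k + 2) matches t_k.
Sum = s_(10) − s_(1); s_(10) = -30/11, s_(1) = -3/2 ⇒ -27/22.

Σ = -27/22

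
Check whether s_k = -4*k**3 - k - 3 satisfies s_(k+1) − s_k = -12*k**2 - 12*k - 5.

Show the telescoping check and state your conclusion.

valid; difference matches t_k

s_(k+1) = -k - 4*(k + 1)**3 - 4
s_(k+1) − s_k = -12*k**2 - 12*k - 5
(s_(k+1) − s_k) − t_k = 0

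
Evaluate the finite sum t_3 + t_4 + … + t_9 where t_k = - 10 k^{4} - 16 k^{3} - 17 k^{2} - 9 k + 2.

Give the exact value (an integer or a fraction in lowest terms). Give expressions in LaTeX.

Σ = -190540

The ratio is (10*k**4 + 56*k**3 + 125*k**2 + 131*k + 50)/(10*k**4 + 16*k**3 + 17*k**2 + 9*k - 2).
Gosper form: A/B · C(k+1)/C(k) with A=1, B=1, C=k**4 + 8*k**3/5 + 17*k**2/10 + 9*k/10 - 1/5.
Set up (1)·f(k+1) − (1)·f(k) − (k**4 + 8*k**3/5 + 17*k**2/10 + 9*k/10 - 1/5) = 0.
Bound: deg f ≤ 5.
Coefficient equations give f(k) = k*(k + 1)*(2*k**3 - 3*k**2 + 4*k - 4)/10.
Certificate R = B(k−1)f/C = k*(2*k**3 - 3*k**2 + 4*k - 4)/(10*k**3 + 6*k**2 + 11*k - 2) gives s_k = k*(-2*k**4 + k**3 - k**2 + 4).
Δs = -10*k**4 - 16*k**3 - 17*k**2 - 9*k + 2, as required.
Σ_(k=3)^(9) t_k = s_(10) − s_(3) = -190960 − (-420) = -190540.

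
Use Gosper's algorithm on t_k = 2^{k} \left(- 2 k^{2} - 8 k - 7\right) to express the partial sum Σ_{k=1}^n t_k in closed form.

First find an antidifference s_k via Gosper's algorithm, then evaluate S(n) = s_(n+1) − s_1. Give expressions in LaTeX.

S(n) = - 4 \cdot 2^{n} n^{2} - 8 \cdot 2^{n} n - 10 \cdot 2^{n} + 10

t_(k+1)/t_k = 2*(2*k**2 + 12*k + 17)/(2*k**2 + 8*k + 7).
A = 2, B = 1, C = k**2 + 4*k + 7/2.
Set up (2)·f(k+1) − (1)·f(k) − (k**2 + 4*k + 7/2) = 0.
From deg A=0, deg B=0, deg C=2: d=2.
Solve for f: f(k) = (2*k**2 + 3)/2 (degree 2 ≤ 2).
R(k) = B(k−1)·f(k)/C(k) = (2*k**2 + 3)/(2*k**2 + 8*k + 7); s_k = R·t_k = 2**k*(-2*k**2 - 3).
Verify: 2**k*(-2*k**2 - 8*k - 7) matches t_k.
s_(n+1) = 2**(n + 1)*(-2*n**2 - 4*n - 5) and s_(1) = -10, so S(n) = -4*2**n*n**2 - 8*2**n*n - 10*2**n + 10.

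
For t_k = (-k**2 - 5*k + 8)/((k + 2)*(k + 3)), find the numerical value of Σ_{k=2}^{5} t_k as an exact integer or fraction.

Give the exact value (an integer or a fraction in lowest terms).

Compute t_(k+1)/t_k: get (k + 2)*(5*k + (k + 1)**2 - 3)/((k + 4)*(k**2 + 5*k - 8)).
A = k + 2, B = k + 4, C = k**2 + 5*k - 8.
Key eq: (k + 2)·f(k+1) = (k + 3)·f(k) + (k**2 + 5*k - 8).
Bound: deg f ≤ 2.
Match coefficients ⇒ f(k) = k*(k - 5).
Then R = B(k−1)f/C = k*(k - 5)*(k + 3)/(k**2 + 5*k - 8), so s_k = R(k)·t_k = k*(5 - k)/(k + 2).
s_(k+1) − s_k = (-k**2 - 5*k + 8)/(k**2 + 5*k + 6) = t_k.
Σ_(k=2)^(5) t_k = s_(6) − s_(2) = -3/4 − (3/2) = -9/4.

Σ = -9/4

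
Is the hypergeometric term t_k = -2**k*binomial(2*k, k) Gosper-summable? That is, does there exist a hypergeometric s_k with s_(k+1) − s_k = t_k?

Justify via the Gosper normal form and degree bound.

r(k) = 4*(2*k + 1)/(k + 1) after simplifying.
So A=8*k + 4 and B=k + 1, with C=1.
Need (8*k + 4)·f(k+1) − (k)·f(k) = 1.
From deg A=1, deg B=1, deg C=0: d=-1.
Negative degree bound (-1): no f exists, t_k not Gosper-summable.

No — t_k has no hypergeometric antidifference.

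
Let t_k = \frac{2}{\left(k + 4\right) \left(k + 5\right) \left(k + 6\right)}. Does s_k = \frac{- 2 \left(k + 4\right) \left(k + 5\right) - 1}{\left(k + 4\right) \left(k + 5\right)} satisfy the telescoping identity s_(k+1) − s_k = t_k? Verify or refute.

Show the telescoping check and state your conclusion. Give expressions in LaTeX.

s_(k+1) = (-2*(k + 5)*(k + 6) - 1)/((k + 5)*(k + 6))
s_(k+1) − s_k = 2/(k**3 + 15*k**2 + 74*k + 120)
(s_(k+1) − s_k) − t_k = 0

Valid: the claim telescopes to t_k.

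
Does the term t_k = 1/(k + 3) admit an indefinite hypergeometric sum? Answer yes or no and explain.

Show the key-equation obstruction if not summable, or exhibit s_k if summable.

No; the coefficient equations for f are inconsistent.

t_(k+1)/t_k = (k + 3)/(k + 4).
Gosper form: A/B · C(k+1)/C(k) with A=k + 3, B=k + 4, C=1.
f must satisfy (k + 3)·f(k+1) − (k + 3)·f(k) = 1.
d = 0 from the (1,1,0) case.
Put f(k) = c0: A·f(k+1) − B(k−1)·f(k) − C = -1; need -1 = 0 — inconsistent ⇒ no f, not summable.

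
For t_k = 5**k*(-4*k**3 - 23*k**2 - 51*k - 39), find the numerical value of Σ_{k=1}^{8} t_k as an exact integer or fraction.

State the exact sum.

r(k) = 5*(4*k**3 + 35*k**2 + 109*k + 117)/(4*k**3 + 23*k**2 + 51*k + 39) after simplifying.
Factor: A=5; B=1; C=k**3 + 23*k**2/4 + 51*k/4 + 39/4.
f must satisfy (5)·f(k+1) − (1)·f(k) = k**3 + 23*k**2/4 + 51*k/4 + 39/4.
Degrees (0,0,3) ⇒ d ≤ 3.
Coefficient equations give f(k) = (k**3 + 2*k**2 + 4*k + 1)/4.
Get s_k = R·t_k = 5**k*(-k**3 - 2*k**2 - 4*k - 1) with R(k) = B(k−1)f(k)/C(k) = (k**3 + 2*k**2 + 4*k + 1)/(4*k**3 + 23*k**2 + 51*k + 39).
Δs = 5**k*(-4*k**3 - 23*k**2 - 51*k - 39), as required.
Sum = s_(9) − s_(1); s_(9) = -1812500000, s_(1) = -40 ⇒ -1812499960.

Σ = -1812499960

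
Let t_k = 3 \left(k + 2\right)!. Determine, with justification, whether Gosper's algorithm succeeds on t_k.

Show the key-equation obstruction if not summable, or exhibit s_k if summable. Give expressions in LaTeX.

Compute t_(k+1)/t_k: get k + 3.
Take A(k)=k + 3, B(k)=1, C(k)=1.
Set up (k + 3)·f(k+1) − (1)·f(k) − (1) = 0.
Degrees (1,0,0) ⇒ d ≤ -1.
d = -1 < 0 ⇒ no nonzero polynomial f; not summable.

No. Not Gosper-summable.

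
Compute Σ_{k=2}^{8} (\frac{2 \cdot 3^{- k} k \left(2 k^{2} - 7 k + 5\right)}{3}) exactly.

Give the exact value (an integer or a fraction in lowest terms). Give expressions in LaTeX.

Σ = 18512/19683

t_(k+1)/t_k = (2*k**2 - k - 3)/(3*(2*k**2 - 7*k + 5)).
So A=1/3 and B=1, with C=k**3 - 7*k**2/2 + 5*k/2.
Key eq: (1/3)·f(k+1) = (1)·f(k) + (k**3 - 7*k**2/2 + 5*k/2).
deg f ≤ 3 (via 0,0,3).
A polynomial solution: f(k) = -3*(2*k**3 - 4*k**2 + 4*k + 1)/4.
R(k) = B(k−1)·f(k)/C(k) = -3*(2*k**3 - 4*k**2 + 4*k + 1)/(2*k*(k - 1)*(2*k - 5)); s_k = R·t_k = (-2*k**3 + 4*k**2 - 4*k - 1)/3**k.
Δs = 2*k*(2*k**2 - 7*k + 5)/(3*3**k), as required.
Telescoping: Σ = s_(9) − s_(2) = -1171/19683 − (-1) = 18512/19683.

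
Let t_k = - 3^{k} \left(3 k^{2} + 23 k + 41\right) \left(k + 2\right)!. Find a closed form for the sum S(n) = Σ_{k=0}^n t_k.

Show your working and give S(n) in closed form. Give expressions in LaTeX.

Compute t_(k+1)/t_k: get 3*(3*k**3 + 38*k**2 + 154*k + 201)/(3*k**2 + 23*k + 41).
Gosper form: A/B · C(k+1)/C(k) with A=3*k + 9, B=1, C=k**2 + 23*k/3 + 41/3.
Key eq: (3*k + 9)·f(k+1) = (1)·f(k) + (k**2 + 23*k/3 + 41/3).
deg f ≤ 1 (via 1,0,2).
Solve for f: f(k) = (k + 4)/3 (degree 1 ≤ 1).
So s_k = (B(k−1)f/C)·t_k = ((k + 4)/(3*k**2 + 23*k + 41))·t_k = -3**k*(k + 4)*factorial(k + 2).
Δs = -3**k*(3*k**2 + 23*k + 41)*factorial(k + 2), as required.
Σ_(k=0)^n t_k = s_(n+1) − s_(0) = (-3**(n + 1)*(n + 5)*factorial(n + 3)) − (-8), i.e. -3*3**n*n*factorial(n + 3) - 15*3**n*factorial(n + 3) + 8.

S(n) = - 3 \cdot 3^{n} n \left(n + 3\right)! - 15 \cdot 3^{n} \left(n + 3\right)! + 8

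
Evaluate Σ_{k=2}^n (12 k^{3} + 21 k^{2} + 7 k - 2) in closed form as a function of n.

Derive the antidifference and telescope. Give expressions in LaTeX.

Compute t_(k+1)/t_k: get (12*k**3 + 57*k**2 + 85*k + 38)/(12*k**3 + 21*k**2 + 7*k - 2).
Normal form (A,B,C) = (1, 1, k**3 + 7*k**2/4 + 7*k/12 - 1/6).
Need (1)·f(k+1) − (1)·f(k) = k**3 + 7*k**2/4 + 7*k/12 - 1/6.
Degrees (0,0,3) ⇒ d ≤ 4.
Solving with deg f ≤ 4: f(k) = k*(k + 1)*(3*k**2 - 2*k - 2)/12.
Get s_k = R·t_k = k*(3*k**3 + k**2 - 4*k - 2) with R(k) = B(k−1)f(k)/C(k) = k*(3*k**2 - 2*k - 2)/(12*k**2 + 9*k - 2).
Check: Δs_k = 12*k**3 + 21*k**2 + 7*k - 2. ✓
Σ_(k=2)^n t_k = s_(n+1) − s_(2) = (3*n**4 + 13*n**3 + 17*n**2 + 5*n - 2) − (36), i.e. 3*n**4 + 13*n**3 + 17*n**2 + 5*n - 38.

S(n) = 3 n^{4} + 13 n^{3} + 17 n^{2} + 5 n - 38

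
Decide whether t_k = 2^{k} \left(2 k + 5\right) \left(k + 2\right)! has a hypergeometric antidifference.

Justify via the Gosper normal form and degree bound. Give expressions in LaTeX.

The ratio is 2*(k + 3)*(2*k + 7)/(2*k + 5).
Take A(k)=2*k + 6, B(k)=1, C(k)=k + 5/2.
Set up (2*k + 6)·f(k+1) − (1)·f(k) − (k + 5/2) = 0.
d = 0 from the (1,0,1) case.
Solving with deg f ≤ 0: f(k) = 1/2.
Get s_k = R·t_k = 2**k*factorial(k + 2) with R(k) = B(k−1)f(k)/C(k) = 1/(2*k + 5).
Δs = 2**k*(2*k + 5)*factorial(k + 2), as required.

Yes. s_k = 2^{k} \left(k + 2\right)!.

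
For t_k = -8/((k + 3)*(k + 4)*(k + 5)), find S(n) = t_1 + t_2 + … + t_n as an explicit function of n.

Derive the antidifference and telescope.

Ratio r(k) = (k + 3)/(k + 6).
A = k + 3, B = k + 6, C = 1.
Need (k + 3)·f(k+1) − (k + 5)·f(k) = 1.
From deg A=1, deg B=1, deg C=0: d=2.
Coefficient equations give f(k) = k*(k + 7)/24.
Get s_k = R·t_k = k*(-k - 7)/(3*(k + 3)*(k + 4)) with R(k) = B(k−1)f(k)/C(k) = k*(k + 5)*(k + 7)/24.
s_(k+1) − s_k = -8/(k**3 + 12*k**2 + 47*k + 60) = t_k.
Evaluate: s_(n+1) = (-n**2 - 9*n - 8)/(3*(n**2 + 9*n + 20)); subtract s_(1) = -2/15 ⇒ S(n) = n*(-n - 9)/(5*(n**2 + 9*n + 20)).

S(n) = n*(-n - 9)/(5*(n**2 + 9*n + 20))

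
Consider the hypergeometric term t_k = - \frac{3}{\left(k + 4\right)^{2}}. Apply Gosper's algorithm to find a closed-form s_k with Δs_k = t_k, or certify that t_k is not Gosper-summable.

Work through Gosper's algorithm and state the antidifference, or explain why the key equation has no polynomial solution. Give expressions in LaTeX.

none (Gosper's algorithm certifies no s_k)

The ratio is (k + 4)**2/(k + 5)**2.
So A=k**2 + 8*k + 16 and B=k**2 + 10*k + 25, with C=1.
f must satisfy (k**2 + 8*k + 16)·f(k+1) − (k**2 + 8*k + 16)·f(k) = 1.
Bound: deg f ≤ 0.
Put f(k) = c0: A·f(k+1) − B(k−1)·f(k) − C = -1; need -1 = 0 — inconsistent ⇒ no f, not summable.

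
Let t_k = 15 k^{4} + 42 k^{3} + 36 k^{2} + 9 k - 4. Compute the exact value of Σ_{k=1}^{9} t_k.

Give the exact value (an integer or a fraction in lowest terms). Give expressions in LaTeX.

Σ = 325674

Ratio r(k) = (15*k**4 + 102*k**3 + 252*k**2 + 267*k + 98)/(15*k**4 + 42*k**3 + 36*k**2 + 9*k - 4).
Gosper form: A/B · C(k+1)/C(k) with A=1, B=1, C=k**4 + 14*k**3/5 + 12*k**2/5 + 3*k/5 - 4/15.
f must satisfy (1)·f(k+1) − (1)·f(k) = k**4 + 14*k**3/5 + 12*k**2/5 + 3*k/5 - 4/15.
Degrees (0,0,4) ⇒ d ≤ 5.
Coefficient equations give f(k) = k*(3*k**4 + 3*k**3 - 4*k**2 - 3*k - 3)/15.
Then R = B(k−1)f/C = k*(3*k**4 + 3*k**3 - 4*k**2 - 3*k - 3)/(15*k**4 + 42*k**3 + 36*k**2 + 9*k - 4), so s_k = R(k)·t_k = k*(3*k**4 + 3*k**3 - 4*k**2 - 3*k - 3).
Check: Δs_k = 15*k**4 + 42*k**3 + 36*k**2 + 9*k - 4. ✓
Sum = s_(10) − s_(1); s_(10) = 325670, s_(1) = -4 ⇒ 325674.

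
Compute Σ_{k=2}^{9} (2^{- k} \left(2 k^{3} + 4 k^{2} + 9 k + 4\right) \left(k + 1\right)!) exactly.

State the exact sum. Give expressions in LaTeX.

Σ = 31029033/2

t_(k+1)/t_k = (2*k**4 + 14*k**3 + 43*k**2 + 65*k + 38)/(2*(2*k**3 + 4*k**2 + 9*k + 4)).
Take A(k)=k/2 + 1, B(k)=1, C(k)=k**3 + 2*k**2 + 9*k/2 + 2.
f must satisfy (k/2 + 1)·f(k+1) − (1)·f(k) = k**3 + 2*k**2 + 9*k/2 + 2.
d = 2 from the (1,0,3) case.
A polynomial solution: f(k) = 2*k**2 - 1.
So s_k = (B(k−1)f/C)·t_k = (2*(2*k**2 - 1)/(2*k**3 + 4*k**2 + 9*k + 4))·t_k = 2**(1 - k)*(2*k**2 - 1)*factorial(k + 1).
Δs = (2*k**3 + 4*k**2 + 9*k + 4)*factorial(k + 1)/2**k, as required.
Evaluate s at k=10 and k=2: 31029075/2 and 21; difference 31029033/2.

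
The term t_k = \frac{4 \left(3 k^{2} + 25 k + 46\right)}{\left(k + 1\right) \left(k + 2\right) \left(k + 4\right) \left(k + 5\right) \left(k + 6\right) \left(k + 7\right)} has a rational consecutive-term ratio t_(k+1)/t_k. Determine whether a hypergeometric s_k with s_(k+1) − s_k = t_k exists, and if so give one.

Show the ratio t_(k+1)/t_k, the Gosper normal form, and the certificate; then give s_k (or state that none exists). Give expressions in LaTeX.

t_(k+1)/t_k = (k + 1)*(k + 4)*(25*k + 3*(k + 1)**2 + 71)/((k + 3)*(k + 8)*(3*k**2 + 25*k + 46)).
Take A(k)=k + 1, B(k)=k + 8, C(k)=k**3 + 34*k**2/3 + 121*k/3 + 46.
Key eq: (k + 1)·f(k+1) = (k + 7)·f(k) + (k**3 + 34*k**2/3 + 121*k/3 + 46).
Bound: deg f ≤ 6.
Coefficient equations give f(k) = k*(k + 2)*(k + 3)*(k + 5)*(k**2 + 11*k + 34)/72.
Then R = B(k−1)f/C = k*(k + 2)*(k + 5)*(k + 7)*(k**2 + 11*k + 34)/(24*(3*k**2 + 25*k + 46)), so s_k = R(k)·t_k = k*(k**2 + 11*k + 34)/(6*(k**3 + 11*k**2 + 34*k + 24)).
Δs = 4*(3*k**2 + 25*k + 46)/(k**6 + 25*k**5 + 247*k**4 + 1219*k**3 + 3112*k**2 + 3796*k + 1680), as required.

s_k = \frac{k \left(k^{2} + 11 k + 34\right)}{6 \left(k^{3} + 11 k^{2} + 34 k + 24\right)}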